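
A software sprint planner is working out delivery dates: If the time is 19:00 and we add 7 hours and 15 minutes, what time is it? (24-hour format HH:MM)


Start time: 19:00
Adding: 7 hours 15 minutes
Minutes: 0 + 15 = 15
Hours: 19 + 7 + 0 = 26
Hour wraparound: 26 mod 24 = 2
Result: 02:15

02:15


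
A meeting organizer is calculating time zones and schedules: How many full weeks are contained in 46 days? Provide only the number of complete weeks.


Total days: 46
Days per week: 7
Division: 46 / 7 = 6 remainder 4
Complete weeks: 6
Remaining days: 4

6


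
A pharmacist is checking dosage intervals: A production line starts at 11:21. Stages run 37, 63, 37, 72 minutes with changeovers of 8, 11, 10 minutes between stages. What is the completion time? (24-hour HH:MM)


Start: 11:21 = 681 min from midnight
  after task 1 (37 min): 11:58
  after break (8 min): 12:06
  after task 2 (63 min): 13:09
  after break (11 min): 13:20
  after task 3 (37 min): 13:57
  after break (10 min): 14:07
  after task 4 (72 min): 15:19
Total elapsed: 238 minutes
End time: 15:19

15:19


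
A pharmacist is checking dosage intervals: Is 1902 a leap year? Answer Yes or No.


Year: 1902
Divisible by 4? 1902 / 4 = 475.5 -> No
Not divisible by 4, so NOT a leap year

No


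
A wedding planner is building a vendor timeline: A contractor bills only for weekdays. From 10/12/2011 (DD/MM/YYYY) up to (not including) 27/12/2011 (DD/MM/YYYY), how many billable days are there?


Start: 2011-12-10 (Saturday)
End (exclusive): 2011-12-27 (Tuesday)
Total calendar days: 17
Full weeks: 17 // 7 = 2 -> 10 weekdays
Remaining 3 days starting on Saturday:
  Sat(-), Sun(-), Mon(w) -> 1 weekdays
Total business days: 10 + 1 = 11

11


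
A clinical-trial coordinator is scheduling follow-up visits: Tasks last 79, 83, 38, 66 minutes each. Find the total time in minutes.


Durations: 79, 83, 38, 66
Running sum: 79
+ 83 = 162
+ 38 = 200
+ 66 = 266
Total duration: 266 minutes
That is 4 hours and 26 minutes

266


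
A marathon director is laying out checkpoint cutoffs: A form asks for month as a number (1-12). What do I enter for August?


Calendar month order:
7. July
8. August <--
9. September
August is month number 8

8


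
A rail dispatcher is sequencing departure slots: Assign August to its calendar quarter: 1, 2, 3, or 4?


Month: August (month 8)
Q1: January-March (months 1-3)
Q2: April-June (months 4-6)
Q3: July-September (months 7-9)
Q4: October-December (months 10-12)
Month 8 falls in Q3

3


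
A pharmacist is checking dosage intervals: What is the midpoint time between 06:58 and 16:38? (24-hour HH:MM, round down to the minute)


Start time: 06:58 = 418 minutes from midnight
End time: 16:38 = 998 minutes from midnight
Sum: 418 + 998 = 1416
Midpoint: 1416 / 2 = 708 minutes
Convert: 708 / 60 = 11 hours, 48 minutes
Result: 11:48

11:48


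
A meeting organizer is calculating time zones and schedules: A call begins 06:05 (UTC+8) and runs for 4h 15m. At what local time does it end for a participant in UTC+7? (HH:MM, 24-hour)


Start: 06:05 in UTC+8
Step 1 - add duration:
  minutes: 5 + 15 = 20
  hours: 6 + 4 + 0 = 10
  end in UTC+8: 10:20
Step 2 - convert UTC+8 -> UTC+7:
  offset difference: 7 - (8) = -1 hours
  10 + (-1) = 9 -> mod 24 = 9
Result: 09:20 in UTC+7

09:20


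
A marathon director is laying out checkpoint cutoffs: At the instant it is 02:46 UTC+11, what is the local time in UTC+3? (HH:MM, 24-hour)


Local time: 02:46 at UTC+11 (offset 11h)
Target zone: UTC+3 (offset 3h)
Difference: 3 - (11) = -8 hours
Calculation: 2 + (-8) = -6
Wraparound: (-6) mod 24 = 18
Result: 18:46

18:46


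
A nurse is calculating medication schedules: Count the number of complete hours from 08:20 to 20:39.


Start: 08:20
End: 20:39
Hour difference: 20 - 8 = 12 hours
Minute difference: 39 - 20 = 19 minutes
Total minutes: 739
Complete hours: 739 / 60 = 12 (remainder 19)

12


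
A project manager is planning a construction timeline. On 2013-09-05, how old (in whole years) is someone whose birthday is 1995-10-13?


Birth: 1995-10-13
Reference: 2013-09-05
Year difference: 2013 - 1995 = 18
Has birthday (10-13) occurred by 09-05? No
Birthday not yet reached this year -> subtract 1
Age in full years: 17

17


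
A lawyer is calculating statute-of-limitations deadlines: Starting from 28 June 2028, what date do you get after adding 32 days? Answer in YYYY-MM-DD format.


Start: 2028-06-28
Adding 32 days
Days remaining in June: 2
After June: 30 days still to add
July 2028 has 31 days, need 30
Result: 2028-07-30

2028-07-30


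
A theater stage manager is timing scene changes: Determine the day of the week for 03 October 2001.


Date: 2001-10-03
January 1, 2001 is a Monday
Day of year: 276
Offset from Jan 1: 275 days
275 mod 7 = 2
Result: Wednesday

Wednesday


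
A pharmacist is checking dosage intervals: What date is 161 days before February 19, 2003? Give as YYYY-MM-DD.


Start: 2003-02-19
Subtracting 161 days
Days already passed in February: 19
After going back through February: 142 more days to subtract
January 2003: 31 days, 111 remaining
December 2002: 31 days, 80 remaining
November 2002: 30 days, 50 remaining
October 2002: 31 days, 19 remaining
Result: 2002-09-11

2002-09-11


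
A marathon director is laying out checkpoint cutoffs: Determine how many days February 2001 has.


Month: February
Year: 2001
2001 is not a leap year
February has 28 days
Total: 28 days

28


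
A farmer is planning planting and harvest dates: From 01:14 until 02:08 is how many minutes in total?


Start time: 01:14 = 74 minutes from midnight
End time: 02:08 = 128 minutes from midnight
Difference: 128 - 74 = 54 minutes
That is 0 hours and 54 minutes

54


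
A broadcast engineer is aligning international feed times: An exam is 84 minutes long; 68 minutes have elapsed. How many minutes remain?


Total budget: 84 minutes
Time used: 68 minutes
Remaining: 84 - 68 = 16 minutes
Percent used: 81.0%
Percent remaining: 19.0%

16


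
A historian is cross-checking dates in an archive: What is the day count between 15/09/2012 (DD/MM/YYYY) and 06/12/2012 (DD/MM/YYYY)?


Start date: 2012-09-15
End date: 2012-12-06
Sep 2012: +16 days
Oct 2012: +31 days
Nov 2012: +30 days
Dec 2012: +5 days
Total: 82 days

82


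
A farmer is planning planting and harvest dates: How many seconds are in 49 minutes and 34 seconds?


Minutes: 49
Extra seconds: 34
Seconds per minute: 60
Minutes to seconds: 49 x 60 = 2940
Total: 2940 + 34 = 2974

2974


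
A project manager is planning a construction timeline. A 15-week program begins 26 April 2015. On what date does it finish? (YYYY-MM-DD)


Start: 2015-04-26
Weeks to add: 15
Convert to days: 15 x 7 = 105 days
Add 105 days to 2015-04-26
Result: 2015-08-09

2015-08-09


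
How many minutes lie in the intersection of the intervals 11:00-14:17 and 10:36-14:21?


Interval A: [660, 857] minutes from midnight
Interval B: [636, 861] minutes from midnight
Overlap start = max(660, 636) = 660
Overlap end = min(857, 861) = 857
Overlap = 857 - 660 = 197 minutes

197


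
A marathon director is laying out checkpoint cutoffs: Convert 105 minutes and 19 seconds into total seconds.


Minutes: 105
Seconds: 19
Convert minutes to seconds: 105 x 60 = 6300
Add remaining seconds: 6300 + 19 = 6319

6319


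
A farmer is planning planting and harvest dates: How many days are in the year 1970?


Year: 1970
Check leap year rules:
Divisible by 4? No
1970 is not a leap year
Days: 365

365


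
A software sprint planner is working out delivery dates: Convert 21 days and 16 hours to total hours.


Days: 21
Extra hours: 16
Hours per day: 24
Days to hours: 21 x 24 = 504
Total: 504 + 16 = 520

520


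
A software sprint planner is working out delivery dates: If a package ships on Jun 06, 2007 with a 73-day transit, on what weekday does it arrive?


Start: 2007-06-06 (Wednesday)
Step 1 - find target date: add 73 days
  2007-06-06 + 73 days = 2007-08-18
Step 2 - day of week:
  73 mod 7 = 3
  Wednesday + 3 days -> Saturday
Result: Saturday (2007-08-18)

Saturday


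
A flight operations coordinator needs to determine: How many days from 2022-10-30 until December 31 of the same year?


Start: October 30, 2022
End: December 31, 2022
Days left in October: 1
November: 30
December: 31
Sum of remaining months: 61
Total: 1 + 61 = 62

62


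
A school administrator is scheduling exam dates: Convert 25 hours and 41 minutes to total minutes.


Hours: 25
Extra minutes: 41
Minutes per hour: 60
Hours to minutes: 25 x 60 = 1500
Total: 1500 + 41 = 1541

1541


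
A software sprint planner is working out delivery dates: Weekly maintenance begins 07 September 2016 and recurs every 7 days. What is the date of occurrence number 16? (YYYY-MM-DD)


First occurrence: 2016-09-07 (occurrence 1)
Each occurrence is 7 days after the previous.
Occurrence 16 is 15 weeks after the first.
15 weeks = 105 days
2016-09-07 + 105 days = 2016-12-21

2016-12-21


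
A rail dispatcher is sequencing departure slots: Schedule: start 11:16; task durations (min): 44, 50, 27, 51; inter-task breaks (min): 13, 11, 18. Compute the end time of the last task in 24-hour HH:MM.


Start: 11:16 = 676 min from midnight
  after task 1 (44 min): 12:00
  after break (13 min): 12:13
  after task 2 (50 min): 13:03
  after break (11 min): 13:14
  after task 3 (27 min): 13:41
  after break (18 min): 13:59
  after task 4 (51 min): 14:50
Total elapsed: 214 minutes
End time: 14:50

14:50


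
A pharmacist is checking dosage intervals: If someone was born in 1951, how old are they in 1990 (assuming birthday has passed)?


Birth year: 1951
Current year: 1990
Age = current year - birth year
Age = 1990 - 1951 = 39

39


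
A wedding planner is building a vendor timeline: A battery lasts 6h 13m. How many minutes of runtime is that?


Hours: 6
Extra minutes: 13
Minutes per hour: 60
Hours to minutes: 6 x 60 = 360
Total: 360 + 13 = 373

373


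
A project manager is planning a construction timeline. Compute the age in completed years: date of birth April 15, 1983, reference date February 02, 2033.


Birth: 1983-04-15
Reference: 2033-02-02
Year difference: 2033 - 1983 = 50
Has birthday (04-15) occurred by 02-02? No
Birthday not yet reached this year -> subtract 1
Age in full years: 49

49


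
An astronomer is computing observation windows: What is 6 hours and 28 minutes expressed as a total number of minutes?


Hours: 6
Minutes: 28
Convert hours to minutes: 6 x 60 = 360
Add remaining minutes: 360 + 28 = 388

388


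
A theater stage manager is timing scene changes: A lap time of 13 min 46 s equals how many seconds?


Minutes: 13
Seconds: 46
Convert minutes to seconds: 13 x 60 = 780
Add remaining seconds: 780 + 46 = 826

826


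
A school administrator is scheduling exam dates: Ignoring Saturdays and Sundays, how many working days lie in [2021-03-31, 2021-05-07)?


Start: 2021-03-31 (Wednesday)
End (exclusive): 2021-05-07 (Friday)
Total calendar days: 37
Full weeks: 37 // 7 = 5 -> 25 weekdays
Remaining 2 days starting on Wednesday:
  Wed(w), Thu(w) -> 2 weekdays
Total business days: 25 + 2 = 27

27


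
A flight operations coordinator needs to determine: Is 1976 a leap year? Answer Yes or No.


Year: 1976
Divisible by 4? 1976 / 4 = 494.0 -> Yes
Divisible by 100? 1976 / 100 = 19.76 -> No
Divisible by 4 but not 100, so it IS a leap year

Yes


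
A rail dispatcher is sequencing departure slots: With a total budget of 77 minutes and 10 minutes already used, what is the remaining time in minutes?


Total budget: 77 minutes
Time used: 10 minutes
Remaining: 77 - 10 = 67 minutes
Percent used: 13.0%
Percent remaining: 87.0%

67


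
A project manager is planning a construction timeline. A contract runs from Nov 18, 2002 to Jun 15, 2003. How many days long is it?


Start date: 2002-11-18
End date: 2003-06-15
Nov 2002: +13 days
Dec 2002: +31 days
Jan 2003: +31 days
... (5 more months)
Total: 209 days

209


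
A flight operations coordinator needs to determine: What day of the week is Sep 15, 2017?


Date: 2017-09-15
January 1, 2017 is a Sunday
Day of year: 258
Offset from Jan 1: 257 days
257 mod 7 = 5
Result: Friday

Friday


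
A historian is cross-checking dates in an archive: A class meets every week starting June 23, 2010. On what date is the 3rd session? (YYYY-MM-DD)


First occurrence: 2010-06-23 (occurrence 1)
Each occurrence is 7 days after the previous.
Occurrence 3 is 2 weeks after the first.
2 weeks = 14 days
2010-06-23 + 14 days = 2010-07-07

2010-07-07


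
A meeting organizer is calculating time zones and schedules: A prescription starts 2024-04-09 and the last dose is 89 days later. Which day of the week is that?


Start: 2024-04-09 (Tuesday)
Step 1 - find target date: add 89 days
  2024-04-09 + 89 days = 2024-07-07
Step 2 - day of week:
  89 mod 7 = 5
  Tuesday + 5 days -> Sunday
Result: Sunday (2024-07-07)

Sunday


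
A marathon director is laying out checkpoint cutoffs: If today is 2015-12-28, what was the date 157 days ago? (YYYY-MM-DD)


Start: 2015-12-28
Subtracting 157 days
Days already passed in December: 28
After going back through December: 129 more days to subtract
November 2015: 30 days, 99 remaining
October 2015: 31 days, 68 remaining
September 2015: 30 days, 38 remaining
August 2015: 31 days, 7 remaining
Result: 2015-07-24

2015-07-24


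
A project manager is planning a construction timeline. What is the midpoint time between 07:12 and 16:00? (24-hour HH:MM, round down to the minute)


Start time: 07:12 = 432 minutes from midnight
End time: 16:00 = 960 minutes from midnight
Sum: 432 + 960 = 1392
Midpoint: 1392 / 2 = 696 minutes
Convert: 696 / 60 = 11 hours, 36 minutes
Result: 11:36

11:36


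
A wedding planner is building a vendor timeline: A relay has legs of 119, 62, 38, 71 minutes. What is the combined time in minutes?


Durations: 119, 62, 38, 71
Running sum: 119
+ 62 = 181
+ 38 = 219
+ 71 = 290
Total duration: 290 minutes
That is 4 hours and 50 minutes

290


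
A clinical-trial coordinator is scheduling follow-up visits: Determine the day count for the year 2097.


Year: 2097
Check leap year rules:
Divisible by 4? No
2097 is not a leap year
Days: 365

365


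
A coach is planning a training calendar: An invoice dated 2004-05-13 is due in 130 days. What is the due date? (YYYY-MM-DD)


Start: 2004-05-13
Adding 130 days
Days remaining in May: 18
After May: 112 days still to add
June 2004: 30 days, 82 remaining
July 2004: 31 days, 51 remaining
August 2004: 31 days, 20 remaining
September 2004 has 30 days, need 20
Result: 2004-09-20

2004-09-20


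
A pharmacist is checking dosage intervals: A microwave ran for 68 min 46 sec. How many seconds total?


Minutes: 68
Extra seconds: 46
Seconds per minute: 60
Minutes to seconds: 68 x 60 = 4080
Total: 4080 + 46 = 4126

4126


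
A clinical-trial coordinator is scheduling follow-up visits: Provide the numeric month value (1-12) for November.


Calendar month order:
10. October
11. November <--
12. December
November is month number 11

11


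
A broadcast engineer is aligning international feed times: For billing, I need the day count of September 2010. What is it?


Month: September
Year: 2010
September is a 30-day month
Total: 30 days

30


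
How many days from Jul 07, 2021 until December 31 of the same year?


Start: July 07, 2021
End: December 31, 2021
Days left in July: 24
August: 31
September: 30
October: 31
November: 30
... plus remaining months
Sum of remaining months: 153
Total: 24 + 153 = 177

177


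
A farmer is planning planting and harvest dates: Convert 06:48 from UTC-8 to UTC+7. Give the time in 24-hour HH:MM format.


Local time: 06:48 at UTC-8 (offset -8h)
Target zone: UTC+7 (offset 7h)
Difference: 7 - (-8) = 15 hours
Calculation: 6 + (15) = 21
Result: 21:48

21:48


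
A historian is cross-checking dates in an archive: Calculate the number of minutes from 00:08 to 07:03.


Start time: 00:08 = 8 minutes from midnight
End time: 07:03 = 423 minutes from midnight
Difference: 423 - 8 = 415 minutes
That is 6 hours and 55 minutes

415


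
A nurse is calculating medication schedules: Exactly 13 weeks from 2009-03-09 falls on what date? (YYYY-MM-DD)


Start: 2009-03-09
Weeks to add: 13
Convert to days: 13 x 7 = 91 days
Add 91 days to 2009-03-09
Result: 2009-06-08

2009-06-08


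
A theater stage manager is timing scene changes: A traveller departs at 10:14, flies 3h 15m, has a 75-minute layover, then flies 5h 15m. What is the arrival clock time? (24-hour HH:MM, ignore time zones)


Depart: 10:14
Leg 1: +195 min -> 13:29
Layover: +75 min -> 14:44
Leg 2: +315 min -> 19:59
Total travel: 585 minutes = 9h 45m
Arrival: 19:59

19:59


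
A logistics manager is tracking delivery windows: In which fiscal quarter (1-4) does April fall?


Month: April (month 4)
Q1: January-March (months 1-3)
Q2: April-June (months 4-6)
Q3: July-September (months 7-9)
Q4: October-December (months 10-12)
Month 4 falls in Q2

2


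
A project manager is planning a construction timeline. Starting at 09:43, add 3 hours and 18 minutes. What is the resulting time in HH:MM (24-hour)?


Start time: 09:43
Adding: 3 hours 18 minutes
Minutes: 43 + 18 = 61
Minute overflow: 61 >= 60, so carry 1 hour, minutes = 1
Hours: 9 + 3 + 1 = 13
Result: 13:01

13:01


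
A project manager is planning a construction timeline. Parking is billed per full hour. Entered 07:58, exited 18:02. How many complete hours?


Start: 07:58
End: 18:02
Hour difference: 18 - 7 = 11 hours
Minute difference: 2 - 58 = -56 minutes
Total minutes: 604
Complete hours: 604 / 60 = 10 (remainder 4)

10


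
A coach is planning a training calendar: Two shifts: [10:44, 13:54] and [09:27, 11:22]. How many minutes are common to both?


Interval A: [644, 834] minutes from midnight
Interval B: [567, 682] minutes from midnight
Overlap start = max(644, 567) = 644
Overlap end = min(834, 682) = 682
Overlap = 682 - 644 = 38 minutes

38


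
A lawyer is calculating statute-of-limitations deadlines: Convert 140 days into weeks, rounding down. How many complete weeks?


Total days: 140
Days per week: 7
Division: 140 / 7 = 20 remainder 0
Complete weeks: 20
Remaining days: 0

20


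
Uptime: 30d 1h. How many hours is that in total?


Days: 30
Extra hours: 1
Hours per day: 24
Days to hours: 30 x 24 = 720
Total: 720 + 1 = 721

721


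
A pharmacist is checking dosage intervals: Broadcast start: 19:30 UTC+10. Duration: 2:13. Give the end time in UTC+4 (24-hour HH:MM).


Start: 19:30 in UTC+10
Step 1 - add duration:
  minutes: 30 + 13 = 43
  hours: 19 + 2 + 0 = 21
  end in UTC+10: 21:43
Step 2 - convert UTC+10 -> UTC+4:
  offset difference: 4 - (10) = -6 hours
  21 + (-6) = 15 -> mod 24 = 15
Result: 15:43 in UTC+4

15:43


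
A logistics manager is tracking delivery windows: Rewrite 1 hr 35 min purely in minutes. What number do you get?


Hours: 1
Extra minutes: 35
Minutes per hour: 60
Hours to minutes: 1 x 60 = 60
Total: 60 + 35 = 95

95


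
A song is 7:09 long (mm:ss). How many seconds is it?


Minutes: 7
Extra seconds: 9
Seconds per minute: 60
Minutes to seconds: 7 x 60 = 420
Total: 420 + 9 = 429

429


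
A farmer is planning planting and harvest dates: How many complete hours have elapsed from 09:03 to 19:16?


Start: 09:03
End: 19:16
Hour difference: 19 - 9 = 10 hours
Minute difference: 16 - 3 = 13 minutes
Total minutes: 613
Complete hours: 613 / 60 = 10 (remainder 13)

10


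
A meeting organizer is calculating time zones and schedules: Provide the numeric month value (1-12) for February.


Calendar month order:
1. January
2. February <--
3. March
February is month number 2

2


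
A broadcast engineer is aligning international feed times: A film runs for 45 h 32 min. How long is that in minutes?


Hours: 45
Minutes: 32
Convert hours to minutes: 45 x 60 = 2700
Add remaining minutes: 2700 + 32 = 2732

2732


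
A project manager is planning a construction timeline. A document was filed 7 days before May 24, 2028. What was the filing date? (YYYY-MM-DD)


Start: 2028-05-24
Subtracting 7 days
Days already passed in May: 24
Result: 2028-05-17

2028-05-17


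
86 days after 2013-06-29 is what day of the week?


Start: 2013-06-29 (Saturday)
Step 1 - find target date: add 86 days
  2013-06-29 + 86 days = 2013-09-23
Step 2 - day of week:
  86 mod 7 = 2
  Saturday + 2 days -> Monday
Result: Monday (2013-09-23)

Monday


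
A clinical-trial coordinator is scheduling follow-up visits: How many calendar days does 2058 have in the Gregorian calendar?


Year: 2058
Check leap year rules:
Divisible by 4? No
2058 is not a leap year
Days: 365

365


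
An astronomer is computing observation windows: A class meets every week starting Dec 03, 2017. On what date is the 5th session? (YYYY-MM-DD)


First occurrence: 2017-12-03 (occurrence 1)
Each occurrence is 7 days after the previous.
Occurrence 5 is 4 weeks after the first.
4 weeks = 28 days
2017-12-03 + 28 days = 2017-12-31

2017-12-31


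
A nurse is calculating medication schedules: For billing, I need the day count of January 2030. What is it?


Month: January
Year: 2030
January is a 31-day month
Total: 31 days

31


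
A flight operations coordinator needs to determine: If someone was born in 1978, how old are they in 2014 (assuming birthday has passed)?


Birth year: 1978
Current year: 2014
Age = current year - birth year
Age = 2014 - 1978 = 36

36


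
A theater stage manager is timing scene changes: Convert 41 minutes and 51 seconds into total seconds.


Minutes: 41
Seconds: 51
Convert minutes to seconds: 41 x 60 = 2460
Add remaining seconds: 2460 + 51 = 2511

2511


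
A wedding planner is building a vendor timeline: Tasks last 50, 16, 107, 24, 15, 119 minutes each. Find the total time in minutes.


Durations: 50, 16, 107, 24, 15, 119
Running sum: 50
+ 16 = 66
+ 107 = 173
+ 24 = 197
+ 15 = 212
+ 119 = 331
Total duration: 331 minutes
That is 5 hours and 31 minutes

331


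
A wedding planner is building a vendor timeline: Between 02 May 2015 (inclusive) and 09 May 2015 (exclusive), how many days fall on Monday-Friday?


Start: 2015-05-02 (Saturday)
End (exclusive): 2015-05-09 (Saturday)
Total calendar days: 7
Full weeks: 7 // 7 = 1 -> 5 weekdays
Remaining 0 days starting on Saturday:
Total business days: 5 + 0 = 5

5


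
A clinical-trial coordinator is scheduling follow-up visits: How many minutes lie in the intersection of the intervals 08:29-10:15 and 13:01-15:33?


Interval A: [509, 615] minutes from midnight
Interval B: [781, 933] minutes from midnight
Overlap start = max(509, 781) = 781
Overlap end = min(615, 933) = 615
End <= start, so the intervals do not overlap: 0 minutes

0


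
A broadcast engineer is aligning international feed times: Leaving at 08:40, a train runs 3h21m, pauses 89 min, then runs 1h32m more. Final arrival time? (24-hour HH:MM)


Depart: 08:40
Leg 1: +201 min -> 12:01
Layover: +89 min -> 13:30
Leg 2: +92 min -> 15:02
Total travel: 382 minutes = 6h 22m
Arrival: 15:02

15:02


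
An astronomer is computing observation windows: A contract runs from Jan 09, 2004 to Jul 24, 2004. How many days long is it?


Start date: 2004-01-09
End date: 2004-07-24
Jan 2004: +23 days
Feb 2004: +29 days
Mar 2004: +31 days
... (4 more months)
Total: 197 days

197


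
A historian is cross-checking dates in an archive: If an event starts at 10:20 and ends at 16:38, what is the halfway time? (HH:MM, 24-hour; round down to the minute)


Start time: 10:20 = 620 minutes from midnight
End time: 16:38 = 998 minutes from midnight
Sum: 620 + 998 = 1618
Midpoint: 1618 / 2 = 809 minutes
Convert: 809 / 60 = 13 hours, 29 minutes
Result: 13:29

13:29


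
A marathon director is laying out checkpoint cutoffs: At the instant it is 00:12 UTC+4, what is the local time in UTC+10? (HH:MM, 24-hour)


Local time: 00:12 at UTC+4 (offset 4h)
Target zone: UTC+10 (offset 10h)
Difference: 10 - (4) = 6 hours
Calculation: 0 + (6) = 6
Result: 06:12

06:12


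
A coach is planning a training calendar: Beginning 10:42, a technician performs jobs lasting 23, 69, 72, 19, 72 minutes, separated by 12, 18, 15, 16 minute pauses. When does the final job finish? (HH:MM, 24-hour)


Start: 10:42 = 642 min from midnight
  after task 1 (23 min): 11:05
  after break (12 min): 11:17
  after task 2 (69 min): 12:26
  after break (18 min): 12:44
  after task 3 (72 min): 13:56
  after break (15 min): 14:11
  after task 4 (19 min): 14:30
  after break (16 min): 14:46
  after task 5 (72 min): 15:58
Total elapsed: 316 minutes
End time: 15:58

15:58


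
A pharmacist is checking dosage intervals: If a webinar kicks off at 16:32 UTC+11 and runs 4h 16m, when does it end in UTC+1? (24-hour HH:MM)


Start: 16:32 in UTC+11
Step 1 - add duration:
  minutes: 32 + 16 = 48
  hours: 16 + 4 + 0 = 20
  end in UTC+11: 20:48
Step 2 - convert UTC+11 -> UTC+1:
  offset difference: 1 - (11) = -10 hours
  20 + (-10) = 10 -> mod 24 = 10
Result: 10:48 in UTC+1

10:48


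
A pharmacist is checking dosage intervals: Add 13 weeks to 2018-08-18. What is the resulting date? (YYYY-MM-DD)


Start: 2018-08-18
Weeks to add: 13
Convert to days: 13 x 7 = 91 days
Add 91 days to 2018-08-18
Result: 2018-11-17

2018-11-17


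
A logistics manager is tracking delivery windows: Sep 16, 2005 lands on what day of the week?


Date: 2005-09-16
January 1, 2005 is a Saturday
Day of year: 259
Offset from Jan 1: 258 days
258 mod 7 = 6
Result: Friday

Friday


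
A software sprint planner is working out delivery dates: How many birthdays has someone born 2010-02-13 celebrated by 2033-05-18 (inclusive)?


Birth: 2010-02-13
Reference: 2033-05-18
Year difference: 2033 - 2010 = 23
Has birthday (02-13) occurred by 05-18? Yes
Age in full years: 23

23


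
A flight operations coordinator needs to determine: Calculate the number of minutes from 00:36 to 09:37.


Start time: 00:36 = 36 minutes from midnight
End time: 09:37 = 577 minutes from midnight
Difference: 577 - 36 = 541 minutes
That is 9 hours and 1 minutes

541


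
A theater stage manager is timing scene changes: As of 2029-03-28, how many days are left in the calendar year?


Start: March 28, 2029
End: December 31, 2029
Days left in March: 3
April: 30
May: 31
June: 30
July: 31
... plus remaining months
Sum of remaining months: 275
Total: 3 + 275 = 278

278


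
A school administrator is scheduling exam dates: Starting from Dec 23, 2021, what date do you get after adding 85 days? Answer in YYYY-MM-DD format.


Start: 2021-12-23
Adding 85 days
Days remaining in December: 8
After December: 77 days still to add
January 2022: 31 days, 46 remaining
February 2022: 28 days, 18 remaining
March 2022 has 31 days, need 18
Result: 2022-03-18

2022-03-18


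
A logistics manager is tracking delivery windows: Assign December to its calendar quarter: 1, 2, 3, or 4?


Month: December (month 12)
Q1: January-March (months 1-3)
Q2: April-June (months 4-6)
Q3: July-September (months 7-9)
Q4: October-December (months 10-12)
Month 12 falls in Q4

4


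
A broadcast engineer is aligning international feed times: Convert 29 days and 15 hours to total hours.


Days: 29
Extra hours: 15
Hours per day: 24
Days to hours: 29 x 24 = 696
Total: 696 + 15 = 711

711


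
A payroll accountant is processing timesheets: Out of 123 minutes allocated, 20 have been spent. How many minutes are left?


Total budget: 123 minutes
Time used: 20 minutes
Remaining: 123 - 20 = 103 minutes
Percent used: 16.3%
Percent remaining: 83.7%

103


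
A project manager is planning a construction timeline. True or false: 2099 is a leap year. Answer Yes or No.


Year: 2099
Divisible by 4? 2099 / 4 = 524.75 -> No
Not divisible by 4, so NOT a leap year

No


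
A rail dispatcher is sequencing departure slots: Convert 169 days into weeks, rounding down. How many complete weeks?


Total days: 169
Days per week: 7
Division: 169 / 7 = 24 remainder 1
Complete weeks: 24
Remaining days: 1

24


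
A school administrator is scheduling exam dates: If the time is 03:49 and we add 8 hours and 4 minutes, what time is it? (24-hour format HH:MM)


Start time: 03:49
Adding: 8 hours 4 minutes
Minutes: 49 + 4 = 53
Hours: 3 + 8 + 0 = 11
Result: 11:53

11:53


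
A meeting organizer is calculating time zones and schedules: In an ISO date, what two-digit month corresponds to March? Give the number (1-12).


Calendar month order:
2. February
3. March <--
4. April
March is month number 3

3


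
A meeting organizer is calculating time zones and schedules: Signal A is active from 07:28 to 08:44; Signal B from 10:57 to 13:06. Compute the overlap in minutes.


Interval A: [448, 524] minutes from midnight
Interval B: [657, 786] minutes from midnight
Overlap start = max(448, 657) = 657
Overlap end = min(524, 786) = 524
End <= start, so the intervals do not overlap: 0 minutes

0


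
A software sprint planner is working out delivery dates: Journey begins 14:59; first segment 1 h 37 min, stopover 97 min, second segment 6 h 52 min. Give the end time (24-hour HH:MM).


Depart: 14:59
Leg 1: +97 min -> 16:36
Layover: +97 min -> 18:13
Leg 2: +412 min -> 01:05
Total travel: 606 minutes = 10h 6m
Arrival: 01:05

01:05


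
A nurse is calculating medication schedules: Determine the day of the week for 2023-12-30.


Date: 2023-12-30
January 1, 2023 is a Sunday
Day of year: 364
Offset from Jan 1: 363 days
363 mod 7 = 6
Result: Saturday

Saturday


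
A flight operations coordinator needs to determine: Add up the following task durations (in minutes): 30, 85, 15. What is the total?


Durations: 30, 85, 15
Running sum: 30
+ 85 = 115
+ 15 = 130
Total duration: 130 minutes
That is 2 hours and 10 minutes

130


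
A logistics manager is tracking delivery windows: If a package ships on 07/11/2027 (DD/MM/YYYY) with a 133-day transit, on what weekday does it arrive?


Start: 2027-11-07 (Sunday)
Step 1 - find target date: add 133 days
  2027-11-07 + 133 days = 2028-03-19
Step 2 - day of week:
  133 mod 7 = 0
  Sunday + 0 days -> Sunday
Result: Sunday (2028-03-19)

Sunday


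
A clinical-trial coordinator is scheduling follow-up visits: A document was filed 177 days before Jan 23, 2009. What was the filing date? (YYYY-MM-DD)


Start: 2009-01-23
Subtracting 177 days
Days already passed in January: 23
After going back through January: 154 more days to subtract
December 2008: 31 days, 123 remaining
November 2008: 30 days, 93 remaining
October 2008: 31 days, 62 remaining
September 2008: 30 days, 32 remaining
Result: 2008-07-30

2008-07-30


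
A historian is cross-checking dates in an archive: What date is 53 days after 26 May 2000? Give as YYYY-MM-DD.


Start: 2000-05-26
Adding 53 days
Days remaining in May: 5
After May: 48 days still to add
June 2000: 30 days, 18 remaining
July 2000 has 31 days, need 18
Result: 2000-07-18

2000-07-18


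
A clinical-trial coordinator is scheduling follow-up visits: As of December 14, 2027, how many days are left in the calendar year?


Start: December 14, 2027
End: December 31, 2027
Days left in December: 17
Total: 17 days

17


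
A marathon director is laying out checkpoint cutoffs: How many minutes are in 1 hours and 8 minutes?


Hours: 1
Minutes: 8
Convert hours to minutes: 1 x 60 = 60
Add remaining minutes: 60 + 8 = 68

68


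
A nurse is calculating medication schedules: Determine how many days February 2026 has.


Month: February
Year: 2026
2026 is not a leap year
February has 28 days
Total: 28 days

28


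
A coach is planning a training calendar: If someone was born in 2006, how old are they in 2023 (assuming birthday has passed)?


Birth year: 2006
Current year: 2023
Age = current year - birth year
Age = 2023 - 2006 = 17

17


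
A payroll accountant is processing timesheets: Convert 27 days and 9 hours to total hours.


Days: 27
Extra hours: 9
Hours per day: 24
Days to hours: 27 x 24 = 648
Total: 648 + 9 = 657

657


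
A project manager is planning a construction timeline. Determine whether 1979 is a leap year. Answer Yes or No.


Year: 1979
Divisible by 4? 1979 / 4 = 494.75 -> No
Not divisible by 4, so NOT a leap year

No


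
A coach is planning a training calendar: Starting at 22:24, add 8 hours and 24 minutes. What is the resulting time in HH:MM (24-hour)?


Start time: 22:24
Adding: 8 hours 24 minutes
Minutes: 24 + 24 = 48
Hours: 22 + 8 + 0 = 30
Hour wraparound: 30 mod 24 = 6
Result: 06:48

06:48


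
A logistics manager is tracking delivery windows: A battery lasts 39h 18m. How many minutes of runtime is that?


Hours: 39
Extra minutes: 18
Minutes per hour: 60
Hours to minutes: 39 x 60 = 2340
Total: 2340 + 18 = 2358

2358


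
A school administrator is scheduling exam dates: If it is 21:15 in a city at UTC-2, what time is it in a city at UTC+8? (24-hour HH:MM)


Local time: 21:15 at UTC-2 (offset -2h)
Target zone: UTC+8 (offset 8h)
Difference: 8 - (-2) = 10 hours
Calculation: 21 + (10) = 31
Wraparound: (31) mod 24 = 7
Result: 07:15

07:15


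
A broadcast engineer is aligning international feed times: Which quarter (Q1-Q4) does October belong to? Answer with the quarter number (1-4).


Month: October (month 10)
Q1: January-March (months 1-3)
Q2: April-June (months 4-6)
Q3: July-September (months 7-9)
Q4: October-December (months 10-12)
Month 10 falls in Q4

4


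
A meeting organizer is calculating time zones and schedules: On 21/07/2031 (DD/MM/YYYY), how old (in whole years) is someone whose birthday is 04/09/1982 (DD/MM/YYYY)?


Birth: 1982-09-04
Reference: 2031-07-21
Year difference: 2031 - 1982 = 49
Has birthday (09-04) occurred by 07-21? No
Birthday not yet reached this year -> subtract 1
Age in full years: 48

48


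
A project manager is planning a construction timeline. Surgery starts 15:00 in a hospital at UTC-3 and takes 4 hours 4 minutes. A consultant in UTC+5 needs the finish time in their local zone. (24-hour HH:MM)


Start: 15:00 in UTC-3
Step 1 - add duration:
  minutes: 0 + 4 = 4
  hours: 15 + 4 + 0 = 19
  end in UTC-3: 19:04
Step 2 - convert UTC-3 -> UTC+5:
  offset difference: 5 - (-3) = 8 hours
  19 + (8) = 27 -> mod 24 = 3
Result: 03:04 in UTC+5

03:04


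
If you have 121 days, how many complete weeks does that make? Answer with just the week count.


Total days: 121
Days per week: 7
Division: 121 / 7 = 17 remainder 2
Complete weeks: 17
Remaining days: 2

17


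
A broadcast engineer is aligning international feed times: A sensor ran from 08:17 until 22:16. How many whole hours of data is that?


Start: 08:17
End: 22:16
Hour difference: 22 - 8 = 14 hours
Minute difference: 16 - 17 = -1 minutes
Total minutes: 839
Complete hours: 839 / 60 = 13 (remainder 59)

13


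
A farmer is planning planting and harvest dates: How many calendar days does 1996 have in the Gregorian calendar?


Year: 1996
Check leap year rules:
Divisible by 4? Yes
Divisible by 100? No
1996 is a leap year
Days: 366

366


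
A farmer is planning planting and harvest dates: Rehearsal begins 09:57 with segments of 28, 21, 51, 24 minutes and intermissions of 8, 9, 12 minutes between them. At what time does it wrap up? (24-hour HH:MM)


Start: 09:57 = 597 min from midnight
  after task 1 (28 min): 10:25
  after break (8 min): 10:33
  after task 2 (21 min): 10:54
  after break (9 min): 11:03
  after task 3 (51 min): 11:54
  after break (12 min): 12:06
  after task 4 (24 min): 12:30
Total elapsed: 153 minutes
End time: 12:30

12:30


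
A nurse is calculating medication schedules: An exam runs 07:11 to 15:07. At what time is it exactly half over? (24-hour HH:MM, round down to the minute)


Start time: 07:11 = 431 minutes from midnight
End time: 15:07 = 907 minutes from midnight
Sum: 431 + 907 = 1338
Midpoint: 1338 / 2 = 669 minutes
Convert: 669 / 60 = 11 hours, 9 minutes
Result: 11:09

11:09


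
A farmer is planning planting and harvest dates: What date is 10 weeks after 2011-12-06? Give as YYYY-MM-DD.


Start: 2011-12-06
Weeks to add: 10
Convert to days: 10 x 7 = 70 days
Add 70 days to 2011-12-06
Result: 2012-02-14

2012-02-14


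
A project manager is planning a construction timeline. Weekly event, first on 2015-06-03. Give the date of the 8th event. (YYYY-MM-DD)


First occurrence: 2015-06-03 (occurrence 1)
Each occurrence is 7 days after the previous.
Occurrence 8 is 7 weeks after the first.
7 weeks = 49 days
2015-06-03 + 49 days = 2015-07-22

2015-07-22


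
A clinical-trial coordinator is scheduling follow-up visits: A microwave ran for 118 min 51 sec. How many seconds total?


Minutes: 118
Extra seconds: 51
Seconds per minute: 60
Minutes to seconds: 118 x 60 = 7080
Total: 7080 + 51 = 7131

7131


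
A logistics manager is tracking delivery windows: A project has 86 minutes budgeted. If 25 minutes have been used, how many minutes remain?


Total budget: 86 minutes
Time used: 25 minutes
Remaining: 86 - 25 = 61 minutes
Percent used: 29.1%
Percent remaining: 70.9%

61


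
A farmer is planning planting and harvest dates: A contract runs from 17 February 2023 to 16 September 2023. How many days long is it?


Start date: 2023-02-17
End date: 2023-09-16
Feb 2023: +12 days
Mar 2023: +31 days
Apr 2023: +30 days
... (5 more months)
Total: 211 days

211


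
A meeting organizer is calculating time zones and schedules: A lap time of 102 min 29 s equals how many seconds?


Minutes: 102
Seconds: 29
Convert minutes to seconds: 102 x 60 = 6120
Add remaining seconds: 6120 + 29 = 6149

6149


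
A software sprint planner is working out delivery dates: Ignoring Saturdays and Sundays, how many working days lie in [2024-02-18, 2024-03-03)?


Start: 2024-02-18 (Sunday)
End (exclusive): 2024-03-03 (Sunday)
Total calendar days: 14
Full weeks: 14 // 7 = 2 -> 10 weekdays
Remaining 0 days starting on Sunday:
Total business days: 10 + 0 = 10

10


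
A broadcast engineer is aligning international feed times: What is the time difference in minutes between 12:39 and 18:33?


Start time: 12:39 = 759 minutes from midnight
End time: 18:33 = 1113 minutes from midnight
Difference: 1113 - 759 = 354 minutes
That is 5 hours and 54 minutes

354


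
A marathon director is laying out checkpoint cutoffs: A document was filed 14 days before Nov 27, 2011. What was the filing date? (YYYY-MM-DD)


Start: 2011-11-27
Subtracting 14 days
Days already passed in November: 27
Result: 2011-11-13

2011-11-13


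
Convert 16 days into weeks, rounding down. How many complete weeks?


Total days: 16
Days per week: 7
Division: 16 / 7 = 2 remainder 2
Complete weeks: 2
Remaining days: 2

2


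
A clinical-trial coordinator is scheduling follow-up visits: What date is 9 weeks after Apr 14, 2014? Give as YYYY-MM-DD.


Start: 2014-04-14
Weeks to add: 9
Convert to days: 9 x 7 = 63 days
Add 63 days to 2014-04-14
Result: 2014-06-16

2014-06-16


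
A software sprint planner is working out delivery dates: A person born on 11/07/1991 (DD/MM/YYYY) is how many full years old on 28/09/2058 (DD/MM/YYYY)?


Birth: 1991-07-11
Reference: 2058-09-28
Year difference: 2058 - 1991 = 67
Has birthday (07-11) occurred by 09-28? Yes
Age in full years: 67

67


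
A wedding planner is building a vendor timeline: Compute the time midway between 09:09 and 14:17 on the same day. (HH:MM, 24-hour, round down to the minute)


Start time: 09:09 = 549 minutes from midnight
End time: 14:17 = 857 minutes from midnight
Sum: 549 + 857 = 1406
Midpoint: 1406 / 2 = 703 minutes
Convert: 703 / 60 = 11 hours, 43 minutes
Result: 11:43

11:43


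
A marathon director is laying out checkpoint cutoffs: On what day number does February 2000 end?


Month: February
Year: 2000
2000 is a leap year
February has 29 days
Total: 29 days

29
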